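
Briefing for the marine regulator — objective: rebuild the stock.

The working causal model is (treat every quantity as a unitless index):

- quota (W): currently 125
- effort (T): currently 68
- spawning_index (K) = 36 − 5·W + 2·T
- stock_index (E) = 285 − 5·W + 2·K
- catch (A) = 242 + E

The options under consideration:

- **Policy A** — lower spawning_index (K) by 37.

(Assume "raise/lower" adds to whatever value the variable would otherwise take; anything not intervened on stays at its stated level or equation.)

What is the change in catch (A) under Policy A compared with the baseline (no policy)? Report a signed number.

-74

Baseline:
  W = 125
  T = 68
  K = 36 − 5·125 + 2·68 = -453
  E = 285 − 5·125 + 2·(-453) = -1246
  A = 242 + (-1246) = -1004
Policy A (K − 37):
  W = 125
  T = 68
  K = 36 − 5·125 + 2·68 (−37 from intervention) = -490
  E = 285 − 5·125 + 2·(-490) = -1320
  A = 242 + (-1320) = -1078
Change in A: -1078 − (-1004) = -74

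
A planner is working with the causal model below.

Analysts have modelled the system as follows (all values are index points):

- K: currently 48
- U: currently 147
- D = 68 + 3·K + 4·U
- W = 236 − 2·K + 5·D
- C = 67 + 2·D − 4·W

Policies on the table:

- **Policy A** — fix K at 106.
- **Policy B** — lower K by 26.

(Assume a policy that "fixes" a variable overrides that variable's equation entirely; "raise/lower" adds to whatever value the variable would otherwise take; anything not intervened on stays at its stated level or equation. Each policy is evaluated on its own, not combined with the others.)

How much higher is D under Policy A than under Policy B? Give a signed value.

Policy A (K := 106):
  K = 106
  U = 147
  D = 68 + 3·106 + 4·147 = 974
Policy B (K − 26):
  K = 48 − 26 = 22
  U = 147
  D = 68 + 3·22 + 4·147 = 722
D: 974 − 722 = 252

252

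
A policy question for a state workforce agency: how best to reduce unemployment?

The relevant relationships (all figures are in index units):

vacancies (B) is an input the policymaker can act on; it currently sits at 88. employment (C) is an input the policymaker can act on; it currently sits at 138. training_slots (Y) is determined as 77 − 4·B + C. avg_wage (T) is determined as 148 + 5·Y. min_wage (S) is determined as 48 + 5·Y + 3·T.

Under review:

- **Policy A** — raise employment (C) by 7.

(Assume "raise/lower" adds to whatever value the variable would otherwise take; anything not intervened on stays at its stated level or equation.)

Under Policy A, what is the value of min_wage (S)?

Policy A (C + 7):
  B = 88
  C = 138 + 7 = 145
  Y = 77 − 4·88 + 145 = -130
  T = 148 + 5·(-130) = -502
  S = 48 + 5·(-130) + 3·(-502) = -2108

-2108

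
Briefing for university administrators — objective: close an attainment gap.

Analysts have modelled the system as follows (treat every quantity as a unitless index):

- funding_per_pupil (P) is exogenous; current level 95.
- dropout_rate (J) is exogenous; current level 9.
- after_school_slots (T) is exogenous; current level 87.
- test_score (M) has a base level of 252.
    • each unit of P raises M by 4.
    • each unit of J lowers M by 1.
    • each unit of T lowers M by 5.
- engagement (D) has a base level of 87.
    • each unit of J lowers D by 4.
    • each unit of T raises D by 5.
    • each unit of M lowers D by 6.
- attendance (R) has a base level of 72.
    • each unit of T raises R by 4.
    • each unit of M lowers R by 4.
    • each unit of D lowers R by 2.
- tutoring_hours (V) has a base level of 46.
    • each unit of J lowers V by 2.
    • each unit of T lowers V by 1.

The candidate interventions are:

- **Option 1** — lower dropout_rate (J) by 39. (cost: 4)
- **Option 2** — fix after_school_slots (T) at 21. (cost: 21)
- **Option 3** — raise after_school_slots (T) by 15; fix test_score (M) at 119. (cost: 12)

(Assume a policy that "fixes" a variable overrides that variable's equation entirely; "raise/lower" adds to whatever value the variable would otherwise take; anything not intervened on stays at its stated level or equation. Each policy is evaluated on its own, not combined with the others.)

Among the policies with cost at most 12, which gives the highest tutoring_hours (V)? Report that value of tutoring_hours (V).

Option 1 (J − 39):
  J = 9 − 39 = -30
  T = 87
  V = 46 − 2·(-30) − 87 = 19
Option 3 (T + 15, M := 119):
  J = 9
  T = 87 + 15 = 102
  V = 46 − 2·9 − 102 = -74
Comparing — Option 1: V=19, Option 3: V=-74. Highest is 19 (Option 1).

19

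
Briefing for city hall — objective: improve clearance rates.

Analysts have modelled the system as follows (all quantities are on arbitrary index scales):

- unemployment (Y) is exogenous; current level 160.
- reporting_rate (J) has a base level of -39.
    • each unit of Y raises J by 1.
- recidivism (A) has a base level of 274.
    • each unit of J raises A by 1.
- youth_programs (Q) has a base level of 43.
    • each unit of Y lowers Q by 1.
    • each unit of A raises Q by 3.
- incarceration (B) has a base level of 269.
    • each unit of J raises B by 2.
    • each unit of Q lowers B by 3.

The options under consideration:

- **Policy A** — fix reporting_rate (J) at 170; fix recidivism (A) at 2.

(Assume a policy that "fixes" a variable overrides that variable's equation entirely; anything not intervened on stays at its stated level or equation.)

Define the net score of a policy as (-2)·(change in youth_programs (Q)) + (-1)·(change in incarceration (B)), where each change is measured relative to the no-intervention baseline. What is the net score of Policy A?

Baseline:
  Y = 160
  J = -39 + 160 = 121
  A = 274 + 121 = 395
  Q = 43 − 160 + 3·395 = 1068
  B = 269 + 2·121 − 3·1068 = -2693
Policy A (J := 170, A := 2):
  Y = 160
  J = 170
  A = 2
  Q = 43 − 160 + 3·2 = -111
  B = 269 + 2·170 − 3·(-111) = 942
ΔQ = -111 − 1068 = -1179; ΔB = 942 − (-2693) = 3635
Score = (-2)·(-1179) + (-1)·3635 = -1277

-1277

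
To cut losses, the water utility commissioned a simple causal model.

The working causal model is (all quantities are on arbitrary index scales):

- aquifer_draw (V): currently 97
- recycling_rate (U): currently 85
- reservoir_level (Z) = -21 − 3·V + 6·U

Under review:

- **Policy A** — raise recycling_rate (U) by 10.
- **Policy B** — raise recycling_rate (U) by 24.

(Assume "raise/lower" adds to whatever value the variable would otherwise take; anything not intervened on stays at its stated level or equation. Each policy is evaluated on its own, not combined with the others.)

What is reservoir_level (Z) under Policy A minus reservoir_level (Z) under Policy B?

Policy A (U + 10):
  V = 97
  U = 85 + 10 = 95
  Z = -21 − 3·97 + 6·95 = 258
Policy B (U + 24):
  V = 97
  U = 85 + 24 = 109
  Z = -21 − 3·97 + 6·109 = 342
Z: 258 − 342 = -84

-84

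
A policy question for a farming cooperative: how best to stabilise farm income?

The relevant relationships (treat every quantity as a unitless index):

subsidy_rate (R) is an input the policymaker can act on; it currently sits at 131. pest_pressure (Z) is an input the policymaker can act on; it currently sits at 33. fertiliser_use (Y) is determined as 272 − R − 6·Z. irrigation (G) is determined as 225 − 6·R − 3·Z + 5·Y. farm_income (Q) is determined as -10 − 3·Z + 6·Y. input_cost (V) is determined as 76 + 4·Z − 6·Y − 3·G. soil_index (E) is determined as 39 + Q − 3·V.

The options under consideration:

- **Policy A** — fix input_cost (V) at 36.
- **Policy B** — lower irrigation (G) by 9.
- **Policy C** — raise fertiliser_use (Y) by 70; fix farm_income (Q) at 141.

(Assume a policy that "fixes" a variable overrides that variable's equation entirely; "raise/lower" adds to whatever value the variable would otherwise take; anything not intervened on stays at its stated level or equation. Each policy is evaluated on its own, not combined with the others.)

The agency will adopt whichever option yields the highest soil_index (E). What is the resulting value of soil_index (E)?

Policy A (V := 36):
  R = 131
  Z = 33
  Y = 272 − 131 − 6·33 = -57
  G = 225 − 6·131 − 3·33 + 5·(-57) = -945
  Q = -10 − 3·33 + 6·(-57) = -451
  V = 36
  E = 39 + (-451) − 3·36 = -520
Policy B (G − 9):
  R = 131
  Z = 33
  Y = 272 − 131 − 6·33 = -57
  G = 225 − 6·131 − 3·33 + 5·(-57) (−9 from intervention) = -954
  Q = -10 − 3·33 + 6·(-57) = -451
  V = 76 + 4·33 − 6·(-57) − 3·(-954) = 3412
  E = 39 + (-451) − 3·3412 = -10648
Policy C (Y + 70, Q := 141):
  R = 131
  Z = 33
  Y = 272 − 131 − 6·33 (+70 from intervention) = 13
  G = 225 − 6·131 − 3·33 + 5·13 = -595
  Q = 141
  V = 76 + 4·33 − 6·13 − 3·(-595) = 1915
  E = 39 + 141 − 3·1915 = -5565
Comparing — Policy A: E=-520, Policy B: E=-10648, Policy C: E=-5565. Highest is -520 (Policy A).

-520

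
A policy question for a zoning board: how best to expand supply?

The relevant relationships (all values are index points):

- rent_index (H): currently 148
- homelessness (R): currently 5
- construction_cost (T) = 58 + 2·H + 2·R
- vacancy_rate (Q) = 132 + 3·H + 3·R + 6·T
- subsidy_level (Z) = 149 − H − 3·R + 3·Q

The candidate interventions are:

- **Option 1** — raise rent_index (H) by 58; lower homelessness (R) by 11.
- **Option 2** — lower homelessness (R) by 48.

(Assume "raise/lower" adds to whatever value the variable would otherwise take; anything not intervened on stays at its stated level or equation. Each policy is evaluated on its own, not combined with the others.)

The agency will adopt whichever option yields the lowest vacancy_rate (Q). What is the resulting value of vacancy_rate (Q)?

2055

Option 1 (H + 58, R − 11):
  H = 148 + 58 = 206
  R = 5 − 11 = -6
  T = 58 + 2·206 + 2·(-6) = 458
  Q = 132 + 3·206 + 3·(-6) + 6·458 = 3480
Option 2 (R − 48):
  H = 148
  R = 5 − 48 = -43
  T = 58 + 2·148 + 2·(-43) = 268
  Q = 132 + 3·148 + 3·(-43) + 6·268 = 2055
Comparing — Option 1: Q=3480, Option 2: Q=2055. Lowest is 2055 (Option 2).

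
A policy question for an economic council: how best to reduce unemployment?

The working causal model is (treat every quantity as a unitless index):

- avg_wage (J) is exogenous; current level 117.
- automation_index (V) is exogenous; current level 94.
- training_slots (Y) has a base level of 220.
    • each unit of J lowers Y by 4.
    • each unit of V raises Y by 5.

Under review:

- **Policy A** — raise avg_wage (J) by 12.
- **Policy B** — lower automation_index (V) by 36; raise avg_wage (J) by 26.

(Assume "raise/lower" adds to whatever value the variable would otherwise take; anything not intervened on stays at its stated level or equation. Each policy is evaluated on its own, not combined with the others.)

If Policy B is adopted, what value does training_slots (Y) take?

-62

Policy B (V − 36, J + 26):
  J = 117 + 26 = 143
  V = 94 − 36 = 58
  Y = 220 − 4·143 + 5·58 = -62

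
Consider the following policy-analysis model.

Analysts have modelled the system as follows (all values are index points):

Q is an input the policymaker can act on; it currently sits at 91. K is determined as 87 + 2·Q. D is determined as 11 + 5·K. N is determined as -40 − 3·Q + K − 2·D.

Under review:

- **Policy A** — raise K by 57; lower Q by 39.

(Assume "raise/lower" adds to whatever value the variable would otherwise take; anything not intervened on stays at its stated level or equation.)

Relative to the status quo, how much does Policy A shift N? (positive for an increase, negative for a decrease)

306

Baseline:
  Q = 91
  K = 87 + 2·91 = 269
  D = 11 + 5·269 = 1356
  N = -40 − 3·91 + 269 − 2·1356 = -2756
Policy A (K + 57, Q − 39):
  Q = 91 − 39 = 52
  K = 87 + 2·52 (+57 from intervention) = 248
  D = 11 + 5·248 = 1251
  N = -40 − 3·52 + 248 − 2·1251 = -2450
Change in N: -2450 − (-2756) = 306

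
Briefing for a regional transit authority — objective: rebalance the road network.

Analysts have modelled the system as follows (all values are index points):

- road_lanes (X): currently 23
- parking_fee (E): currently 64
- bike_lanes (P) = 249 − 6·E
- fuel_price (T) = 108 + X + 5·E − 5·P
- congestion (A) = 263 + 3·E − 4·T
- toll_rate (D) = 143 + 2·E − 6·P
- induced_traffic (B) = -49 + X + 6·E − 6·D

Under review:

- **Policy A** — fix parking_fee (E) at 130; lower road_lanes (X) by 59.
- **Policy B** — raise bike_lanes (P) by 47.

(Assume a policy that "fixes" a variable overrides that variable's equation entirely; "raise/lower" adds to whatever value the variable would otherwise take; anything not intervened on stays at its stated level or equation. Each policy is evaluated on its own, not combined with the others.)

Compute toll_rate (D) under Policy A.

3589

Policy A (E := 130, X − 59):
  E = 130
  P = 249 − 6·130 = -531
  D = 143 + 2·130 − 6·(-531) = 3589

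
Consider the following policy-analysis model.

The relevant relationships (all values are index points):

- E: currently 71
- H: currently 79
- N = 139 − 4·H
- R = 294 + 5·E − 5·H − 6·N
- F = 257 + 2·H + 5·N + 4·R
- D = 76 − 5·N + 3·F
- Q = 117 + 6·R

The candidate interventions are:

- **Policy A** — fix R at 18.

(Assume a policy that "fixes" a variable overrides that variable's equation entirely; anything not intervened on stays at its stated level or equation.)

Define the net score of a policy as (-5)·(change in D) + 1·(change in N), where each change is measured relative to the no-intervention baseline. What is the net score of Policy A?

77880

Baseline:
  E = 71
  H = 79
  N = 139 − 4·79 = -177
  R = 294 + 5·71 − 5·79 − 6·(-177) = 1316
  F = 257 + 2·79 + 5·(-177) + 4·1316 = 4794
  D = 76 − 5·(-177) + 3·4794 = 15343
Policy A (R := 18):
  E = 71
  H = 79
  N = 139 − 4·79 = -177
  R = 18
  F = 257 + 2·79 + 5·(-177) + 4·18 = -398
  D = 76 − 5·(-177) + 3·(-398) = -233
ΔD = -233 − 15343 = -15576; ΔN = -177 − (-177) = 0
Score = (-5)·(-15576) + 1·0 = 77880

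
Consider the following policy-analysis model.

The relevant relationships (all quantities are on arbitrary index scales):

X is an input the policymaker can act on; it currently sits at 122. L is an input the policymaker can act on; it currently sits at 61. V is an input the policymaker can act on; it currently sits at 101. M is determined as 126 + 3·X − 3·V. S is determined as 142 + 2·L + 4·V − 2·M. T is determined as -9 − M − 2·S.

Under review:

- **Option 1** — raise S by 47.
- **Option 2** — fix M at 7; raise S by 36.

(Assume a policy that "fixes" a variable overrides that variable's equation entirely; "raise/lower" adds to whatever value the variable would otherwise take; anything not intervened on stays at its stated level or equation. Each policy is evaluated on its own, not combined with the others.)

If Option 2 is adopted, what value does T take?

Option 2 (M := 7, S + 36):
  X = 122
  L = 61
  V = 101
  M = 7
  S = 142 + 2·61 + 4·101 − 2·7 (+36 from intervention) = 690
  T = -9 − 7 − 2·690 = -1396

-1396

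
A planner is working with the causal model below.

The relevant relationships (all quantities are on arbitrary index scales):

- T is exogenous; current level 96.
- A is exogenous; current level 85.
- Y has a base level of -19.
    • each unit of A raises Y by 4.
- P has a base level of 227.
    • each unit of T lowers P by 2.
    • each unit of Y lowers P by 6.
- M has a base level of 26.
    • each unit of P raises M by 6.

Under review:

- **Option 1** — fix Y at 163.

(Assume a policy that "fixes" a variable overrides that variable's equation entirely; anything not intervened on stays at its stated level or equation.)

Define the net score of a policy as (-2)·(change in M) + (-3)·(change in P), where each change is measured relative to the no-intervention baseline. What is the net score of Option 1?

-14220

Baseline:
  T = 96
  A = 85
  Y = -19 + 4·85 = 321
  P = 227 − 2·96 − 6·321 = -1891
  M = 26 + 6·(-1891) = -11320
Option 1 (Y := 163):
  T = 96
  A = 85
  Y = 163
  P = 227 − 2·96 − 6·163 = -943
  M = 26 + 6·(-943) = -5632
ΔM = -5632 − (-11320) = 5688; ΔP = -943 − (-1891) = 948
Score = (-2)·5688 + (-3)·948 = -14220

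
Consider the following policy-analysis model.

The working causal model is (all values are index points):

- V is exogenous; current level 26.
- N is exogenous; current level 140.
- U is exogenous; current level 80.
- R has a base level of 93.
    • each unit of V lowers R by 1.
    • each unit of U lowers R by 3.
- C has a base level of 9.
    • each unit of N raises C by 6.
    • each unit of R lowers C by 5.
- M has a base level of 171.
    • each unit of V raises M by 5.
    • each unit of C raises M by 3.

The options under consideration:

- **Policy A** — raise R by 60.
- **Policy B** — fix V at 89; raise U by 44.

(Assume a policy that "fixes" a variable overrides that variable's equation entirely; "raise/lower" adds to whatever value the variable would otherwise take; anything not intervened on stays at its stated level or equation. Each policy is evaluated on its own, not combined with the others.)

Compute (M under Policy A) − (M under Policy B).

-4140

Policy A (R + 60):
  V = 26
  N = 140
  U = 80
  R = 93 − 26 − 3·80 (+60 from intervention) = -113
  C = 9 + 6·140 − 5·(-113) = 1414
  M = 171 + 5·26 + 3·1414 = 4543
Policy B (V := 89, U + 44):
  V = 89
  N = 140
  U = 80 + 44 = 124
  R = 93 − 89 − 3·124 = -368
  C = 9 + 6·140 − 5·(-368) = 2689
  M = 171 + 5·89 + 3·2689 = 8683
M: 4543 − 8683 = -4140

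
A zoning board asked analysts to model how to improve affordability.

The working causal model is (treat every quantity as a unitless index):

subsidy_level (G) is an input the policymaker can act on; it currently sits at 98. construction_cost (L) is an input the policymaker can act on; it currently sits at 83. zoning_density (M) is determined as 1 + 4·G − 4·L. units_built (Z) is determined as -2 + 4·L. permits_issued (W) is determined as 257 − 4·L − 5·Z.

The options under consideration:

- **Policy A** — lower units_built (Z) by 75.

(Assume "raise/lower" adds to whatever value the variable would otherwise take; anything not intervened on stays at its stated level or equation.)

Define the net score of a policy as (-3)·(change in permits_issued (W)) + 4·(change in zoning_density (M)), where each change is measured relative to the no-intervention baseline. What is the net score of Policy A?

-1125

Baseline:
  G = 98
  L = 83
  M = 1 + 4·98 − 4·83 = 61
  Z = -2 + 4·83 = 330
  W = 257 − 4·83 − 5·330 = -1725
Policy A (Z − 75):
  G = 98
  L = 83
  M = 1 + 4·98 − 4·83 = 61
  Z = -2 + 4·83 (−75 from intervention) = 255
  W = 257 − 4·83 − 5·255 = -1350
ΔW = -1350 − (-1725) = 375; ΔM = 61 − 61 = 0
Score = (-3)·375 + 4·0 = -1125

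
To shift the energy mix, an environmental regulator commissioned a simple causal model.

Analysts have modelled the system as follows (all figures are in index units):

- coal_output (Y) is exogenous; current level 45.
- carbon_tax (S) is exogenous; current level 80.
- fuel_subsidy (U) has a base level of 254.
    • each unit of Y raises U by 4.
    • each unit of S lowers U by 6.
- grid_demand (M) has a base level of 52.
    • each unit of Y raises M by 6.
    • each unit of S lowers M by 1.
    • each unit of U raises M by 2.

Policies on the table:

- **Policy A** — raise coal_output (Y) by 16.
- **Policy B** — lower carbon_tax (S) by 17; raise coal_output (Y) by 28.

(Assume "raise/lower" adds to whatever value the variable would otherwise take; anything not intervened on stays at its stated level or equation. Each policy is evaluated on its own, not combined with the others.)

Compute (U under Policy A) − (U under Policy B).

-150

Policy A (Y + 16):
  Y = 45 + 16 = 61
  S = 80
  U = 254 + 4·61 − 6·80 = 18
Policy B (S − 17, Y + 28):
  Y = 45 + 28 = 73
  S = 80 − 17 = 63
  U = 254 + 4·73 − 6·63 = 168
U: 18 − 168 = -150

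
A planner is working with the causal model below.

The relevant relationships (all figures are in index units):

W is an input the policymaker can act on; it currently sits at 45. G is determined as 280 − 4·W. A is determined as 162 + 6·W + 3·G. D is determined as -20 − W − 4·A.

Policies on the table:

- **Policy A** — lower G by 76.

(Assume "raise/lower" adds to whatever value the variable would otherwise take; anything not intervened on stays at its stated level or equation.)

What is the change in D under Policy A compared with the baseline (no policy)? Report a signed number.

912

Baseline:
  W = 45
  G = 280 − 4·45 = 100
  A = 162 + 6·45 + 3·100 = 732
  D = -20 − 45 − 4·732 = -2993
Policy A (G − 76):
  W = 45
  G = 280 − 4·45 (−76 from intervention) = 24
  A = 162 + 6·45 + 3·24 = 504
  D = -20 − 45 − 4·504 = -2081
Change in D: -2081 − (-2993) = 912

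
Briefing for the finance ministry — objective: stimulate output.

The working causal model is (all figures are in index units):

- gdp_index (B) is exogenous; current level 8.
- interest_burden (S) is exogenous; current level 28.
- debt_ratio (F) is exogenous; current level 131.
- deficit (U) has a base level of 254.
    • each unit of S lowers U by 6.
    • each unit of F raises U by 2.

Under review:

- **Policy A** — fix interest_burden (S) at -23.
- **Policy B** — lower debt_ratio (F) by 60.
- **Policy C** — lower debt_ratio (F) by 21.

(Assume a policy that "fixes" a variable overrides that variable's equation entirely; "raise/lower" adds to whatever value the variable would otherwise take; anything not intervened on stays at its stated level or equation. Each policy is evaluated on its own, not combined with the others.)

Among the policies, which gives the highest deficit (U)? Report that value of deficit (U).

654

Policy A (S := -23):
  S = -23
  F = 131
  U = 254 − 6·(-23) + 2·131 = 654
Policy B (F − 60):
  S = 28
  F = 131 − 60 = 71
  U = 254 − 6·28 + 2·71 = 228
Policy C (F − 21):
  S = 28
  F = 131 − 21 = 110
  U = 254 − 6·28 + 2·110 = 306
Comparing — Policy A: U=654, Policy B: U=228, Policy C: U=306. Highest is 654 (Policy A).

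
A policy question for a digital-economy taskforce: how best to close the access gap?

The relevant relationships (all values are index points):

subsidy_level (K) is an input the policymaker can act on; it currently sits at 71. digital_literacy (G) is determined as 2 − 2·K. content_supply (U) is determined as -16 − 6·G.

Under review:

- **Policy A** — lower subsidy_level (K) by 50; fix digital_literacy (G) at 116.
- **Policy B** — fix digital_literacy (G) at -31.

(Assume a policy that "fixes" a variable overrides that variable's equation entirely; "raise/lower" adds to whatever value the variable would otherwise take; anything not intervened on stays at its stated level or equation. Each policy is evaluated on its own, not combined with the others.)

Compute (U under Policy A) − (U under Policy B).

Policy A (K − 50, G := 116):
  K = 71 − 50 = 21
  G = 116
  U = -16 − 6·116 = -712
Policy B (G := -31):
  K = 71
  G = -31
  U = -16 − 6·(-31) = 170
U: -712 − 170 = -882

-882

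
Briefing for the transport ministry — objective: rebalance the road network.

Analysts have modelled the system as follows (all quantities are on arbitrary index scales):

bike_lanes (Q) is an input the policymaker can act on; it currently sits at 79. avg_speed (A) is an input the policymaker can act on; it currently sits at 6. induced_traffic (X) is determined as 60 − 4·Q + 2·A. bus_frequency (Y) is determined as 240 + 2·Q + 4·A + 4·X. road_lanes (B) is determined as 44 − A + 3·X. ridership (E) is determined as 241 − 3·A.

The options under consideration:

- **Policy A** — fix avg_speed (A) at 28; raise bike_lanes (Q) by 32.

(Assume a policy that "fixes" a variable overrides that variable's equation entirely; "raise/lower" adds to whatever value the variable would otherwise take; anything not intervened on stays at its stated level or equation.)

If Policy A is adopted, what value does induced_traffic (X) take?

-328

Policy A (A := 28, Q + 32):
  Q = 79 + 32 = 111
  A = 28
  X = 60 − 4·111 + 2·28 = -328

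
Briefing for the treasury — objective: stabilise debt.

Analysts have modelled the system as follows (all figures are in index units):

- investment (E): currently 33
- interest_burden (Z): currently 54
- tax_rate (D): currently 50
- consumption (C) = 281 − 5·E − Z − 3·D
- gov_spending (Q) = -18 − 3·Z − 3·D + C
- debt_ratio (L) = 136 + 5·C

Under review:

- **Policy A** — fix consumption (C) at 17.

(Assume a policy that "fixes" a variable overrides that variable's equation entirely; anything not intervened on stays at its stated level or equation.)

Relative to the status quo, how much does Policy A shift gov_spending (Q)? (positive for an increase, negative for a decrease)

Baseline:
  E = 33
  Z = 54
  D = 50
  C = 281 − 5·33 − 54 − 3·50 = -88
  Q = -18 − 3·54 − 3·50 + (-88) = -418
Policy A (C := 17):
  E = 33
  Z = 54
  D = 50
  C = 17
  Q = -18 − 3·54 − 3·50 + 17 = -313
Change in Q: -313 − (-418) = 105

105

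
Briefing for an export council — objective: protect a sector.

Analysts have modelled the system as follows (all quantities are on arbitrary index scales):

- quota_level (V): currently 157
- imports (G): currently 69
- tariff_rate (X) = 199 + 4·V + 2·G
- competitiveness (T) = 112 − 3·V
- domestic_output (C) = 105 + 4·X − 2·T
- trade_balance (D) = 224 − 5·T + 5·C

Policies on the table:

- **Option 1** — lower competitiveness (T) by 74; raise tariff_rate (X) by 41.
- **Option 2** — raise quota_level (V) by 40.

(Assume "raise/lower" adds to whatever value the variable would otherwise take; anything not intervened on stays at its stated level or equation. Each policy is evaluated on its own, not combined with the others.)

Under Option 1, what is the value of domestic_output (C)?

Option 1 (T − 74, X + 41):
  V = 157
  G = 69
  X = 199 + 4·157 + 2·69 (+41 from intervention) = 1006
  T = 112 − 3·157 (−74 from intervention) = -433
  C = 105 + 4·1006 − 2·(-433) = 4995

4995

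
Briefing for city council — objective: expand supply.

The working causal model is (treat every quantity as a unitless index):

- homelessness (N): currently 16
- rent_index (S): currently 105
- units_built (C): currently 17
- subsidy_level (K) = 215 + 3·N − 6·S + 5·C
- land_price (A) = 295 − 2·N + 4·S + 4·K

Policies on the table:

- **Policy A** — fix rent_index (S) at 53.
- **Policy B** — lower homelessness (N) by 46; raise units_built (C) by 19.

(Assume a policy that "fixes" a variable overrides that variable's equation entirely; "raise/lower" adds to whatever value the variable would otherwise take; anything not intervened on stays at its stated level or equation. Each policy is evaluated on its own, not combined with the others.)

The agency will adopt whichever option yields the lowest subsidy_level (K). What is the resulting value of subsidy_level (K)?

-325

Policy A (S := 53):
  N = 16
  S = 53
  C = 17
  K = 215 + 3·16 − 6·53 + 5·17 = 30
Policy B (N − 46, C + 19):
  N = 16 − 46 = -30
  S = 105
  C = 17 + 19 = 36
  K = 215 + 3·(-30) − 6·105 + 5·36 = -325
Comparing — Policy A: K=30, Policy B: K=-325. Lowest is -325 (Policy B).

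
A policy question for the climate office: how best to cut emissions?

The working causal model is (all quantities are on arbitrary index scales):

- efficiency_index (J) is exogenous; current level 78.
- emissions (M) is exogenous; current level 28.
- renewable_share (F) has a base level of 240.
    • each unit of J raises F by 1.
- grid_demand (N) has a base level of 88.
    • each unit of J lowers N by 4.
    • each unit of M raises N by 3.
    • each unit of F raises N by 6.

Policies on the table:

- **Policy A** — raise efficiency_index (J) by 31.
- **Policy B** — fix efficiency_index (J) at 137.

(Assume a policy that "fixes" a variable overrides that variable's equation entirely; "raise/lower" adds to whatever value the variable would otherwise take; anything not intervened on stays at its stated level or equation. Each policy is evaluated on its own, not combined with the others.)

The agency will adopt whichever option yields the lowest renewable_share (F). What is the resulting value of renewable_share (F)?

349

Policy A (J + 31):
  J = 78 + 31 = 109
  F = 240 + 109 = 349
Policy B (J := 137):
  J = 137
  F = 240 + 137 = 377
Comparing — Policy A: F=349, Policy B: F=377. Lowest is 349 (Policy A).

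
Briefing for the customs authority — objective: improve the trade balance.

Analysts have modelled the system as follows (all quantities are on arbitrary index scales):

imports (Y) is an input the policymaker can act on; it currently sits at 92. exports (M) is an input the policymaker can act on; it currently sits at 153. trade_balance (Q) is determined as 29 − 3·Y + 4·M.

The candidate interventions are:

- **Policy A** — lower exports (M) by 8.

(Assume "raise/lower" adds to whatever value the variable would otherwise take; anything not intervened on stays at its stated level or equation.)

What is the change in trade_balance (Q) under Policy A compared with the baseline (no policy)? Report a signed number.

Baseline:
  Y = 92
  M = 153
  Q = 29 − 3·92 + 4·153 = 365
Policy A (M − 8):
  Y = 92
  M = 153 − 8 = 145
  Q = 29 − 3·92 + 4·145 = 333
Change in Q: 333 − 365 = -32

-32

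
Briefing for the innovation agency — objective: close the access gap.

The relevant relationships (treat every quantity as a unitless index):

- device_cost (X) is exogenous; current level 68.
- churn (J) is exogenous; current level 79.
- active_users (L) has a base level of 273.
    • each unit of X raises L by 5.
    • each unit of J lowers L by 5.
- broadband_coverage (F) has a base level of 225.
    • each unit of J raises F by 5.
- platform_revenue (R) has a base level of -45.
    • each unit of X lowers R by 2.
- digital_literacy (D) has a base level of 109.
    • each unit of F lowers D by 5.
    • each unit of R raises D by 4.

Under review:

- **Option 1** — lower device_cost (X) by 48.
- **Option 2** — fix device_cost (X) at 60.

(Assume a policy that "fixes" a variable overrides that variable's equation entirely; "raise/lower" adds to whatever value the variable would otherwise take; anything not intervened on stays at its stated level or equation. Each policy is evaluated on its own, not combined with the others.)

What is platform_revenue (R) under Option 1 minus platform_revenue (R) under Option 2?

Option 1 (X − 48):
  X = 68 − 48 = 20
  R = -45 − 2·20 = -85
Option 2 (X := 60):
  X = 60
  R = -45 − 2·60 = -165
R: -85 − (-165) = 80

80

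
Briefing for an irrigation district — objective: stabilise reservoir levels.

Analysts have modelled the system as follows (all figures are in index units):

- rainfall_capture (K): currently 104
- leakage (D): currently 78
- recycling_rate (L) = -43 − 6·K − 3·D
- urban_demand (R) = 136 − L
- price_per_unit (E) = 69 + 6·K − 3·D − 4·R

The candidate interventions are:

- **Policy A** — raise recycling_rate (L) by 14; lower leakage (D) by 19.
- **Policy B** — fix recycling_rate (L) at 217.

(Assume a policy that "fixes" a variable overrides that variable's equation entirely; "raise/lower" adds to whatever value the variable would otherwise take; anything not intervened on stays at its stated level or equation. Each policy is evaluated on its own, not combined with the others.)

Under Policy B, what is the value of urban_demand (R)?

Policy B (L := 217):
  K = 104
  D = 78
  L = 217
  R = 136 − 217 = -81

-81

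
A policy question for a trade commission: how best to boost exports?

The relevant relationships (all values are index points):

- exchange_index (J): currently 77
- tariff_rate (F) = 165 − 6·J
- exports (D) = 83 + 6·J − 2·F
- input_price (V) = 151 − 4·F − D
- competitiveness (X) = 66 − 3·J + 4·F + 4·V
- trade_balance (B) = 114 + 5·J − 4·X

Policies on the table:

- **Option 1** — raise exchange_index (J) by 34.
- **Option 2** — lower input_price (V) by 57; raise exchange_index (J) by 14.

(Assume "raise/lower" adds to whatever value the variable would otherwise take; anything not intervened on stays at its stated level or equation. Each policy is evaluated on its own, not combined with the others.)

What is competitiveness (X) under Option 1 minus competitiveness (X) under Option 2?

168

Option 1 (J + 34):
  J = 77 + 34 = 111
  F = 165 − 6·111 = -501
  D = 83 + 6·111 − 2·(-501) = 1751
  V = 151 − 4·(-501) − 1751 = 404
  X = 66 − 3·111 + 4·(-501) + 4·404 = -655
Option 2 (V − 57, J + 14):
  J = 77 + 14 = 91
  F = 165 − 6·91 = -381
  D = 83 + 6·91 − 2·(-381) = 1391
  V = 151 − 4·(-381) − 1391 (−57 from intervention) = 227
  X = 66 − 3·91 + 4·(-381) + 4·227 = -823
X: -655 − (-823) = 168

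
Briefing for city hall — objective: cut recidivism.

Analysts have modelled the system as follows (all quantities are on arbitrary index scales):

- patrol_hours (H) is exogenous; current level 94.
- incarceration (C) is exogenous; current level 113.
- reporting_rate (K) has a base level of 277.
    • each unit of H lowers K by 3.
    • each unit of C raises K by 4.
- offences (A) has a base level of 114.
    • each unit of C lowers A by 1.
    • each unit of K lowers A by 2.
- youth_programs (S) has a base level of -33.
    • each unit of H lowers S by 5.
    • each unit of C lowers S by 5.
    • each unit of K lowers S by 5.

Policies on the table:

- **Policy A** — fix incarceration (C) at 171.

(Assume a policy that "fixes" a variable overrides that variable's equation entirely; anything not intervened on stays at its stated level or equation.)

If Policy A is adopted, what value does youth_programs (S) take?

-4753

Policy A (C := 171):
  H = 94
  C = 171
  K = 277 − 3·94 + 4·171 = 679
  S = -33 − 5·94 − 5·171 − 5·679 = -4753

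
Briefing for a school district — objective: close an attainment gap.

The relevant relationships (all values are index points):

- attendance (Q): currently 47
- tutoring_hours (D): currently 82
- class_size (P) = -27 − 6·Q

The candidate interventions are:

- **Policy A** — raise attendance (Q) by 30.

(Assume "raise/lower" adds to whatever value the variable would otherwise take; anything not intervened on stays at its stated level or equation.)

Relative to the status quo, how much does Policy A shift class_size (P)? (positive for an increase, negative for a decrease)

-180

Baseline:
  Q = 47
  P = -27 − 6·47 = -309
Policy A (Q + 30):
  Q = 47 + 30 = 77
  P = -27 − 6·77 = -489
Change in P: -489 − (-309) = -180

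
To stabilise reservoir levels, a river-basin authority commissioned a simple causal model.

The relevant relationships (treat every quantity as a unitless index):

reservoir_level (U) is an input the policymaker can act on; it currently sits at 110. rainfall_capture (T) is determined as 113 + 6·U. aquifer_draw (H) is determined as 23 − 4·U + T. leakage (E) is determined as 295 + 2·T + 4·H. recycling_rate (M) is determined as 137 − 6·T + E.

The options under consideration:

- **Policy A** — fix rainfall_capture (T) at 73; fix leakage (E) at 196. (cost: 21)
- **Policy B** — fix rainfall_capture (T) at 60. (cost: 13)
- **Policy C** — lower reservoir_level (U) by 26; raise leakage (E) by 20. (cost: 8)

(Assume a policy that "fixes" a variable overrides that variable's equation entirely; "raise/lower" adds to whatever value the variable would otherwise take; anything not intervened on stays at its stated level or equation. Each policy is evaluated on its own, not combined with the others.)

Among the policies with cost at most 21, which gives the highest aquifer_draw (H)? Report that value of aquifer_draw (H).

304

Policy A (T := 73, E := 196):
  U = 110
  T = 73
  H = 23 − 4·110 + 73 = -344
Policy B (T := 60):
  U = 110
  T = 60
  H = 23 − 4·110 + 60 = -357
Policy C (U − 26, E + 20):
  U = 110 − 26 = 84
  T = 113 + 6·84 = 617
  H = 23 − 4·84 + 617 = 304
Comparing — Policy A: H=-344, Policy B: H=-357, Policy C: H=304. Highest is 304 (Policy C).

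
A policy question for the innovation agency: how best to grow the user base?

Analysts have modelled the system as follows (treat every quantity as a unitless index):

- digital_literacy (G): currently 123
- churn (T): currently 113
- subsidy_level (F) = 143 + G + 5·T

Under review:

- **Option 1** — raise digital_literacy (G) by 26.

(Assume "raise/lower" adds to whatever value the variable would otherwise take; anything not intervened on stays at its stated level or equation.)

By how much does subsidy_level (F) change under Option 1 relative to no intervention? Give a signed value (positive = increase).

26

Baseline:
  G = 123
  T = 113
  F = 143 + 123 + 5·113 = 831
Option 1 (G + 26):
  G = 123 + 26 = 149
  T = 113
  F = 143 + 149 + 5·113 = 857
Change in F: 857 − 831 = 26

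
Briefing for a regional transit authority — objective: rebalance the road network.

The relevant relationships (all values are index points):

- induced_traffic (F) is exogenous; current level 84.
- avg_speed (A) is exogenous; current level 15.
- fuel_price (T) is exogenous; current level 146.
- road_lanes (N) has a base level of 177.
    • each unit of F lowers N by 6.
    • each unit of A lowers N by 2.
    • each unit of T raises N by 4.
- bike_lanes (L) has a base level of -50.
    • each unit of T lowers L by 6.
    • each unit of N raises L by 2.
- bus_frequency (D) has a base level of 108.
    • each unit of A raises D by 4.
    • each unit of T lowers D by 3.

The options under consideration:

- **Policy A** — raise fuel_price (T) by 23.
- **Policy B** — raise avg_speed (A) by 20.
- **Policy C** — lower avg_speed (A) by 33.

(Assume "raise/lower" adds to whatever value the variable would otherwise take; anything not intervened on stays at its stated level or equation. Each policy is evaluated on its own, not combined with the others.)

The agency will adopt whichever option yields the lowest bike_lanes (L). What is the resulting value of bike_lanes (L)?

Policy A (T + 23):
  F = 84
  A = 15
  T = 146 + 23 = 169
  N = 177 − 6·84 − 2·15 + 4·169 = 319
  L = -50 − 6·169 + 2·319 = -426
Policy B (A + 20):
  F = 84
  A = 15 + 20 = 35
  T = 146
  N = 177 − 6·84 − 2·35 + 4·146 = 187
  L = -50 − 6·146 + 2·187 = -552
Policy C (A − 33):
  F = 84
  A = 15 − 33 = -18
  T = 146
  N = 177 − 6·84 − 2·(-18) + 4·146 = 293
  L = -50 − 6·146 + 2·293 = -340
Comparing — Policy A: L=-426, Policy B: L=-552, Policy C: L=-340. Lowest is -552 (Policy B).

-552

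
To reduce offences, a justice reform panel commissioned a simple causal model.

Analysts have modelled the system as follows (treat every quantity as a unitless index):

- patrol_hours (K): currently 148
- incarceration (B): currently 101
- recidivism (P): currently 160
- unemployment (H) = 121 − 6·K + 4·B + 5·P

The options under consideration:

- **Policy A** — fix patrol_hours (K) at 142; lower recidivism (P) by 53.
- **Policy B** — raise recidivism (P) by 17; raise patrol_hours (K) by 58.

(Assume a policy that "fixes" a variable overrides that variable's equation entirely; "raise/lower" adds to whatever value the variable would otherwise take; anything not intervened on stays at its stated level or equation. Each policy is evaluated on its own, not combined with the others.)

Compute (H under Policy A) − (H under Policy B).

34

Policy A (K := 142, P − 53):
  K = 142
  B = 101
  P = 160 − 53 = 107
  H = 121 − 6·142 + 4·101 + 5·107 = 208
Policy B (P + 17, K + 58):
  K = 148 + 58 = 206
  B = 101
  P = 160 + 17 = 177
  H = 121 − 6·206 + 4·101 + 5·177 = 174
H: 208 − 174 = 34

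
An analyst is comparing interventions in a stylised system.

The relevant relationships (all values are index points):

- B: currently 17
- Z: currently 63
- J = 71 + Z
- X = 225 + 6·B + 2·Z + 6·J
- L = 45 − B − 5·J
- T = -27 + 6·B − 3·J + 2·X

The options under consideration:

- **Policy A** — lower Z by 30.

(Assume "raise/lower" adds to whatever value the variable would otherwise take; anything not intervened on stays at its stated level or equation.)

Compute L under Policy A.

-492

Policy A (Z − 30):
  B = 17
  Z = 63 − 30 = 33
  J = 71 + 33 = 104
  L = 45 − 17 − 5·104 = -492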